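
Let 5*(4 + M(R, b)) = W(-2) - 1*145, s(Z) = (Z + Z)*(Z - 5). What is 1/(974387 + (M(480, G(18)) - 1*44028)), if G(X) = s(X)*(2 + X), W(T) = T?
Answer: 5/4651628 ≈ 1.0749e-6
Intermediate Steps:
s(Z) = 2*Z*(-5 + Z) (s(Z) = (2*Z)*(-5 + Z) = 2*Z*(-5 + Z))
G(X) = 2*X*(-5 + X)*(2 + X) (G(X) = (2*X*(-5 + X))*(2 + X) = 2*X*(-5 + X)*(2 + X))
M(R, b) = -167/5 (M(R, b) = -4 + (-2 - 1*145)/5 = -4 + (-2 - 145)/5 = -4 + (1/5)*(-147) = -4 - 147/5 = -167/5)
1/(974387 + (M(480, G(18)) - 1*44028)) = 1/(974387 + (-167/5 - 1*44028)) = 1/(974387 + (-167/5 - 44028)) = 1/(974387 - 220307/5) = 1/(4651628/5) = 5/4651628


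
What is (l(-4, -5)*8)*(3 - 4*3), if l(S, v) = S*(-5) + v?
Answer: -1080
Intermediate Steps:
l(S, v) = v - 5*S (l(S, v) = -5*S + v = v - 5*S)
(l(-4, -5)*8)*(3 - 4*3) = ((-5 - 5*(-4))*8)*(3 - 4*3) = ((-5 + 20)*8)*(3 - 12) = (15*8)*(-9) = 120*(-9) = -1080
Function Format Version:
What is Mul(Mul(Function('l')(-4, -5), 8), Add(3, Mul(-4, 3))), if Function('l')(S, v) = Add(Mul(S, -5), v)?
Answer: -1080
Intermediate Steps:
Function('l')(S, v) = Add(v, Mul(-5, S)) (Function('l')(S, v) = Add(Mul(-5, S), v) = Add(v, Mul(-5, S)))
Mul(Mul(Function('l')(-4, -5), 8), Add(3, Mul(-4, 3))) = Mul(Mul(Add(-5, Mul(-5, -4)), 8), Add(3, Mul(-4, 3))) = Mul(Mul(Add(-5, 20), 8), Add(3, -12)) = Mul(Mul(15, 8), -9) = Mul(120, -9) = -1080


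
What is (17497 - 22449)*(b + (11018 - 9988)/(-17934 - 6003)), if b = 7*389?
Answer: -322768492792/23937 ≈ -1.3484e+7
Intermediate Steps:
b = 2723
(17497 - 22449)*(b + (11018 - 9988)/(-17934 - 6003)) = (17497 - 22449)*(2723 + (11018 - 9988)/(-17934 - 6003)) = -4952*(2723 + 1030/(-23937)) = -4952*(2723 + 1030*(-1/23937)) = -4952*(2723 - 1030/23937) = -4952*65179421/23937 = -322768492792/23937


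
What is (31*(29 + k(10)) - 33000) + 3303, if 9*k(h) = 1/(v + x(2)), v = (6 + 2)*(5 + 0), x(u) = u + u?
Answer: -11403977/396 ≈ -28798.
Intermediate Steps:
x(u) = 2*u
v = 40 (v = 8*5 = 40)
k(h) = 1/396 (k(h) = 1/(9*(40 + 2*2)) = 1/(9*(40 + 4)) = (⅑)/44 = (⅑)*(1/44) = 1/396)
(31*(29 + k(10)) - 33000) + 3303 = (31*(29 + 1/396) - 33000) + 3303 = (31*(11485/396) - 33000) + 3303 = (356035/396 - 33000) + 3303 = -12711965/396 + 3303 = -11403977/396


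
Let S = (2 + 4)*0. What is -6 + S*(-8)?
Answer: -6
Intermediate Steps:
S = 0 (S = 6*0 = 0)
-6 + S*(-8) = -6 + 0*(-8) = -6 + 0 = -6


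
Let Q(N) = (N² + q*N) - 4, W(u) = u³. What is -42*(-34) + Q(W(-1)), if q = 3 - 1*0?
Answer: 1422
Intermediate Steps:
q = 3 (q = 3 + 0 = 3)
Q(N) = -4 + N² + 3*N (Q(N) = (N² + 3*N) - 4 = -4 + N² + 3*N)
-42*(-34) + Q(W(-1)) = -42*(-34) + (-4 + ((-1)³)² + 3*(-1)³) = 1428 + (-4 + (-1)² + 3*(-1)) = 1428 + (-4 + 1 - 3) = 1428 - 6 = 1422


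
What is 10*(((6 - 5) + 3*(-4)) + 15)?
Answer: 40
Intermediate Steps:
10*(((6 - 5) + 3*(-4)) + 15) = 10*((1 - 12) + 15) = 10*(-11 + 15) = 10*4 = 40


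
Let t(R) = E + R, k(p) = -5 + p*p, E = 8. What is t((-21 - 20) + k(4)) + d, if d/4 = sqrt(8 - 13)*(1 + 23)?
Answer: -22 + 96*I*sqrt(5) ≈ -22.0 + 214.66*I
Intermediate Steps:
k(p) = -5 + p**2
t(R) = 8 + R
d = 96*I*sqrt(5) (d = 4*(sqrt(8 - 13)*(1 + 23)) = 4*(sqrt(-5)*24) = 4*((I*sqrt(5))*24) = 4*(24*I*sqrt(5)) = 96*I*sqrt(5) ≈ 214.66*I)
t((-21 - 20) + k(4)) + d = (8 + ((-21 - 20) + (-5 + 4**2))) + 96*I*sqrt(5) = (8 + (-41 + (-5 + 16))) + 96*I*sqrt(5) = (8 + (-41 + 11)) + 96*I*sqrt(5) = (8 - 30) + 96*I*sqrt(5) = -22 + 96*I*sqrt(5)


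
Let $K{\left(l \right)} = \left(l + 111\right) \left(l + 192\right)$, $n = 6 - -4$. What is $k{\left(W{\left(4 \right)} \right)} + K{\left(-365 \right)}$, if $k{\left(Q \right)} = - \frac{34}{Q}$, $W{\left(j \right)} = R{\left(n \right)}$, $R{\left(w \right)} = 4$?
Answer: $\frac{87867}{2} \approx 43934.0$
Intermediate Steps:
$n = 10$ ($n = 6 + 4 = 10$)
$W{\left(j \right)} = 4$
$K{\left(l \right)} = \left(111 + l\right) \left(192 + l\right)$
$k{\left(W{\left(4 \right)} \right)} + K{\left(-365 \right)} = - \frac{34}{4} + \left(21312 + \left(-365\right)^{2} + 303 \left(-365\right)\right) = \left(-34\right) \frac{1}{4} + \left(21312 + 133225 - 110595\right) = - \frac{17}{2} + 43942 = \frac{87867}{2}$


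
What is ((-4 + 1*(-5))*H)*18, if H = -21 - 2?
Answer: 3726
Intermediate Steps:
H = -23
((-4 + 1*(-5))*H)*18 = ((-4 + 1*(-5))*(-23))*18 = ((-4 - 5)*(-23))*18 = -9*(-23)*18 = 207*18 = 3726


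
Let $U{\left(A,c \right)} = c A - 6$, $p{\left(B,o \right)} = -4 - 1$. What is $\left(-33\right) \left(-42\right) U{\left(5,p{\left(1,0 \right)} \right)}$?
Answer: $-42966$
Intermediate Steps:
$p{\left(B,o \right)} = -5$
$U{\left(A,c \right)} = -6 + A c$ ($U{\left(A,c \right)} = A c - 6 = -6 + A c$)
$\left(-33\right) \left(-42\right) U{\left(5,p{\left(1,0 \right)} \right)} = \left(-33\right) \left(-42\right) \left(-6 + 5 \left(-5\right)\right) = 1386 \left(-6 - 25\right) = 1386 \left(-31\right) = -42966$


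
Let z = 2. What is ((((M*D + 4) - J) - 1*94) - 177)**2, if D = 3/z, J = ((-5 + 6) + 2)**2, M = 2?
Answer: 74529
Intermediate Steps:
J = 9 (J = (1 + 2)**2 = 3**2 = 9)
D = 3/2 ≈ 1.5000
((((M*D + 4) - J) - 1*94) - 177)**2 = ((((2*(3/2) + 4) - 1*9) - 1*94) - 177)**2 = ((((3 + 4) - 9) - 94) - 177)**2 = (((7 - 9) - 94) - 177)**2 = ((-2 - 94) - 177)**2 = (-96 - 177)**2 = (-273)**2 = 74529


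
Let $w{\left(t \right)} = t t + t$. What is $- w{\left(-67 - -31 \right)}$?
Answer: $-1260$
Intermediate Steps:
$w{\left(t \right)} = t + t^{2}$ ($w{\left(t \right)} = t^{2} + t = t + t^{2}$)
$- w{\left(-67 - -31 \right)} = - \left(-67 - -31\right) \left(1 - 36\right) = - \left(-67 + 31\right) \left(1 + \left(-67 + 31\right)\right) = - \left(-36\right) \left(1 - 36\right) = - \left(-36\right) \left(-35\right) = \left(-1\right) 1260 = -1260$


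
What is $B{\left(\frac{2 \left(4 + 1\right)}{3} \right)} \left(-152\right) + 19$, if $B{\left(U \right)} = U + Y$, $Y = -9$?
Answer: $\frac{2641}{3} \approx 880.33$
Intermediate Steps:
$B{\left(U \right)} = -9 + U$ ($B{\left(U \right)} = U - 9 = -9 + U$)
$B{\left(\frac{2 \left(4 + 1\right)}{3} \right)} \left(-152\right) + 19 = \left(-9 + \frac{2 \left(4 + 1\right)}{3}\right) \left(-152\right) + 19 = \left(-9 + 2 \cdot 5 \cdot \frac{1}{3}\right) \left(-152\right) + 19 = \left(-9 + 10 \cdot \frac{1}{3}\right) \left(-152\right) + 19 = \left(-9 + \frac{10}{3}\right) \left(-152\right) + 19 = \left(- \frac{17}{3}\right) \left(-152\right) + 19 = \frac{2584}{3} + 19 = \frac{2641}{3}$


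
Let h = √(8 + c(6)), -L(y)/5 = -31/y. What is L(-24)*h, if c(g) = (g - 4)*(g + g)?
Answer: -155*√2/6 ≈ -36.534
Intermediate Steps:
L(y) = 155/y (L(y) = -(-155)/y = 155/y)
c(g) = 2*g*(-4 + g) (c(g) = (-4 + g)*(2*g) = 2*g*(-4 + g))
h = 4*√2 (h = √(8 + 2*6*(-4 + 6)) = √(8 + 2*6*2) = √(8 + 24) = √32 = 4*√2 ≈ 5.6569)
L(-24)*h = (155/(-24))*(4*√2) = (155*(-1/24))*(4*√2) = -155*√2/6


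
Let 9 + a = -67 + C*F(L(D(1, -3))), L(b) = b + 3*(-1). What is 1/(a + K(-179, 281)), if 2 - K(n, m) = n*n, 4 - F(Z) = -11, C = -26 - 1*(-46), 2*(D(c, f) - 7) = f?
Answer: -1/31815 ≈ -3.1432e-5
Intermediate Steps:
D(c, f) = 7 + f/2
L(b) = -3 + b (L(b) = b - 3 = -3 + b)
C = 20 (C = -26 + 46 = 20)
F(Z) = 15 (F(Z) = 4 - 1*(-11) = 4 + 11 = 15)
a = 224 (a = -9 + (-67 + 20*15) = -9 + (-67 + 300) = -9 + 233 = 224)
K(n, m) = 2 - n**2 (K(n, m) = 2 - n*n = 2 - n**2)
1/(a + K(-179, 281)) = 1/(224 + (2 - 1*(-179)**2)) = 1/(224 + (2 - 1*32041)) = 1/(224 + (2 - 32041)) = 1/(224 - 32039) = 1/(-31815) = -1/31815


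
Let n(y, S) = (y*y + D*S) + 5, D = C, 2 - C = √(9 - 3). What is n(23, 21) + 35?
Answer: 611 - 21*√6 ≈ 559.56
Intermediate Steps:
C = 2 - √6 (C = 2 - √(9 - 3) = 2 - √6 ≈ -0.44949)
D = 2 - √6 ≈ -0.44949
n(y, S) = 5 + y² + S*(2 - √6) (n(y, S) = (y*y + (2 - √6)*S) + 5 = (y² + S*(2 - √6)) + 5 = 5 + y² + S*(2 - √6))
n(23, 21) + 35 = (5 + 23² + 21*(2 - √6)) + 35 = (5 + 529 + (42 - 21*√6)) + 35 = (576 - 21*√6) + 35 = 611 - 21*√6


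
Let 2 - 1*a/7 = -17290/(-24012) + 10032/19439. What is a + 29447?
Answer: 981960748835/33340662 ≈ 29452.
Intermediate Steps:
a = 178274921/33340662 (a = 14 - 7*(-17290/(-24012) + 10032/19439) = 14 - 7*(-17290*(-1/24012) + 10032*(1/19439)) = 14 - 7*(8645/12006 + 10032/19439) = 14 - 7*288494347/233384634 = 14 - 288494347/33340662 = 178274921/33340662 ≈ 5.3471)
a + 29447 = 178274921/33340662 + 29447 = 981960748835/33340662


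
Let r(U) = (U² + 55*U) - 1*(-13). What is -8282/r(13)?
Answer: -8282/897 ≈ -9.2330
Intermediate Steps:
r(U) = 13 + U² + 55*U (r(U) = (U² + 55*U) + 13 = 13 + U² + 55*U)
-8282/r(13) = -8282/(13 + 13² + 55*13) = -8282/(13 + 169 + 715) = -8282/897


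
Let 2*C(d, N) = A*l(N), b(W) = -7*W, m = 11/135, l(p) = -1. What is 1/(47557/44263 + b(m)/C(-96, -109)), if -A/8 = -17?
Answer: 406334340/439981511 ≈ 0.92353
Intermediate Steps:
A = 136 (A = -8*(-17) = 136)
m = 11/135 (m = 11*(1/135) = 11/135 ≈ 0.081481)
C(d, N) = -68 (C(d, N) = (136*(-1))/2 = (½)*(-136) = -68)
1/(47557/44263 + b(m)/C(-96, -109)) = 1/(47557/44263 - 7*11/135/(-68)) = 1/(47557*(1/44263) - 77/135*(-1/68)) = 1/(47557/44263 + 77/9180) = 1/(439981511/406334340) = 406334340/439981511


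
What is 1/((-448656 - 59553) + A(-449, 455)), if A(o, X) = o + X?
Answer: -1/508203 ≈ -1.9677e-6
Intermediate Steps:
A(o, X) = X + o
1/((-448656 - 59553) + A(-449, 455)) = 1/((-448656 - 59553) + (455 - 449)) = 1/(-508209 + 6) = 1/(-508203) = -1/508203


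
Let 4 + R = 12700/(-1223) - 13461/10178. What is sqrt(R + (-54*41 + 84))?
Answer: I*sqrt(6785035381171794)/1778242 ≈ 46.322*I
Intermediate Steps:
R = -27930597/1778242 (R = -4 + (12700/(-1223) - 13461/10178) = -4 + (12700*(-1/1223) - 13461*1/10178) = -4 + (-12700/1223 - 1923/1454) = -4 - 20817629/1778242 = -27930597/1778242 ≈ -15.707)
sqrt(R + (-54*41 + 84)) = sqrt(-27930597/1778242 + (-54*41 + 84)) = sqrt(-27930597/1778242 + (-2214 + 84)) = sqrt(-27930597/1778242 - 2130) = sqrt(-3815586057/1778242) = I*sqrt(6785035381171794)/1778242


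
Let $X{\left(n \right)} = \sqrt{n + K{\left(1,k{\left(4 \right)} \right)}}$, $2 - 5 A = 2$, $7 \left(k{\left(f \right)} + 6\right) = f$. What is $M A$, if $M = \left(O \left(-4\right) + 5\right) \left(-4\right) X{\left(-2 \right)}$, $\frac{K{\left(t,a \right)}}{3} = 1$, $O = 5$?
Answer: $0$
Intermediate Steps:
$k{\left(f \right)} = -6 + \frac{f}{7}$
$K{\left(t,a \right)} = 3$ ($K{\left(t,a \right)} = 3 \cdot 1 = 3$)
$A = 0$ ($A = \frac{2}{5} - \frac{2}{5} = 0$)
$X{\left(n \right)} = \sqrt{3 + n}$ ($X{\left(n \right)} = \sqrt{n + 3} = \sqrt{3 + n}$)
$M = 60$ ($M = \left(5 \left(-4\right) + 5\right) \left(-4\right) \sqrt{3 - 2} = \left(-20 + 5\right) \left(-4\right) \sqrt{1} = \left(-15\right) \left(-4\right) 1 = 60 \cdot 1 = 60$)
$M A = 60 \cdot 0 = 0$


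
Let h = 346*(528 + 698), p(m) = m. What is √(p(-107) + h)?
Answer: 3*√47121 ≈ 651.22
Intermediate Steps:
h = 424196 (h = 346*1226 = 424196)
√(p(-107) + h) = √(-107 + 424196) = √424089 = 3*√47121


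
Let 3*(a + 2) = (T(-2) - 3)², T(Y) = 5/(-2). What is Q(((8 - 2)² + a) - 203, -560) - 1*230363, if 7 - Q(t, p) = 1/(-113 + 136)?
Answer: -5298189/23 ≈ -2.3036e+5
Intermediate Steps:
T(Y) = -5/2 (T(Y) = 5*(-½) = -5/2)
a = 97/12 (a = -2 + (-5/2 - 3)²/3 = -2 + (-11/2)²/3 = -2 + (⅓)*(121/4) = -2 + 121/12 = 97/12 ≈ 8.0833)
Q(t, p) = 160/23 (Q(t, p) = 7 - 1/(-113 + 136) = 7 - 1/23 = 160/23)
Q(((8 - 2)² + a) - 203, -560) - 1*230363 = 160/23 - 1*230363 = 160/23 - 230363 = -5298189/23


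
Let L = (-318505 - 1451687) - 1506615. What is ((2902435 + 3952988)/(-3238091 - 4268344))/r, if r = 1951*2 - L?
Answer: -2285141/8208809620805 ≈ -2.7838e-7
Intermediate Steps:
L = -3276807 (L = -1770192 - 1506615 = -3276807)
r = 3280709 (r = 1951*2 - 1*(-3276807) = 3902 + 3276807 = 3280709)
((2902435 + 3952988)/(-3238091 - 4268344))/r = ((2902435 + 3952988)/(-3238091 - 4268344))/3280709 = (6855423/(-7506435))*(1/3280709) = (6855423*(-1/7506435))*(1/3280709) = -2285141/2502145*1/3280709 = -2285141/8208809620805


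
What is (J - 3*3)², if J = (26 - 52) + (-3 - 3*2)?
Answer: 1936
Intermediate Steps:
J = -35 (J = -26 + (-3 - 6) = -26 - 9 = -35)
(J - 3*3)² = (-35 - 3*3)² = (-35 - 9)² = (-44)² = 1936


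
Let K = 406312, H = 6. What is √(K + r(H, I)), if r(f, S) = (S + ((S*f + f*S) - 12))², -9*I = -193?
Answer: √38676073/9 ≈ 691.00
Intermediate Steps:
I = 193/9 (I = -⅑*(-193) = 193/9 ≈ 21.444)
r(f, S) = (-12 + S + 2*S*f)² (r(f, S) = (S + ((S*f + S*f) - 12))² = (S + (2*S*f - 12))² = (S + (-12 + 2*S*f))² = (-12 + S + 2*S*f)²)
√(K + r(H, I)) = √(406312 + (-12 + 193/9 + 2*(193/9)*6)²) = √(406312 + (-12 + 193/9 + 772/3)²) = √(406312 + (2401/9)²) = √(406312 + 5764801/81) = √(38676073/81) = √38676073/9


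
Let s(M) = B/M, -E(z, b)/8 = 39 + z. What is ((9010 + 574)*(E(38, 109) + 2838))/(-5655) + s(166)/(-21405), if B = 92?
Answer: -168151857474/44652257 ≈ -3765.8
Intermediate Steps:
E(z, b) = -312 - 8*z (E(z, b) = -8*(39 + z) = -312 - 8*z)
s(M) = 92/M
((9010 + 574)*(E(38, 109) + 2838))/(-5655) + s(166)/(-21405) = ((9010 + 574)*((-312 - 8*38) + 2838))/(-5655) + (92/166)/(-21405) = (9584*((-312 - 304) + 2838))*(-1/5655) + (92*(1/166))*(-1/21405) = (9584*(-616 + 2838))*(-1/5655) + (46/83)*(-1/21405) = (9584*2222)*(-1/5655) - 46/1776615 = 21295648*(-1/5655) - 46/1776615 = -21295648/5655 - 46/1776615 = -168151857474/44652257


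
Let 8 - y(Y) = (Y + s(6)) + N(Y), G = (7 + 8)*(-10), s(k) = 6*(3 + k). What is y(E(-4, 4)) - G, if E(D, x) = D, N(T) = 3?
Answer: 105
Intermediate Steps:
s(k) = 18 + 6*k
G = -150 (G = 15*(-10) = -150)
y(Y) = -49 - Y (y(Y) = 8 - ((Y + (18 + 6*6)) + 3) = 8 - ((Y + (18 + 36)) + 3) = 8 - ((Y + 54) + 3) = 8 - ((54 + Y) + 3) = 8 - (57 + Y) = 8 + (-57 - Y) = -49 - Y)
y(E(-4, 4)) - G = (-49 - 1*(-4)) - 1*(-150) = (-49 + 4) + 150 = -45 + 150 = 105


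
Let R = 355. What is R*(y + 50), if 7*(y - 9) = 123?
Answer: 190280/7 ≈ 27183.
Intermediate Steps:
y = 186/7 (y = 9 + (⅐)*123 = 9 + 123/7 = 186/7 ≈ 26.571)
R*(y + 50) = 355*(186/7 + 50) = 355*(536/7) = 190280/7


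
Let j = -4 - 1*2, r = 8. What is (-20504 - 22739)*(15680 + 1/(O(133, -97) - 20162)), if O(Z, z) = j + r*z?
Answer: -14201084183317/20944 ≈ -6.7805e+8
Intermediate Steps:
j = -6 (j = -4 - 2 = -6)
O(Z, z) = -6 + 8*z
(-20504 - 22739)*(15680 + 1/(O(133, -97) - 20162)) = (-20504 - 22739)*(15680 + 1/((-6 + 8*(-97)) - 20162)) = -43243*(15680 + 1/((-6 - 776) - 20162)) = -43243*(15680 + 1/(-782 - 20162)) = -43243*(15680 + 1/(-20944)) = -43243*(15680 - 1/20944) = -43243*328401919/20944 = -14201084183317/20944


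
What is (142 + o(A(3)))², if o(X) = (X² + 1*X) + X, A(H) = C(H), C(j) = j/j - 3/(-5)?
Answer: 13645636/625 ≈ 21833.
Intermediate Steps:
C(j) = 8/5 (C(j) = 1 - 3*(-⅕) = 1 + ⅗ = 8/5)
A(H) = 8/5
o(X) = X² + 2*X (o(X) = (X² + X) + X = (X + X²) + X = X² + 2*X)
(142 + o(A(3)))² = (142 + 8*(2 + 8/5)/5)² = (142 + (8/5)*(18/5))² = (142 + 144/25)² = (3694/25)² = 13645636/625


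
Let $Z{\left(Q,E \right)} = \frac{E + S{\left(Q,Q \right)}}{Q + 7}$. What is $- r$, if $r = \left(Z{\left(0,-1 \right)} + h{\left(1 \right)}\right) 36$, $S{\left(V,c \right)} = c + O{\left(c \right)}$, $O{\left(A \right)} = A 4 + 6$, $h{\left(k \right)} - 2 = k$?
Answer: $- \frac{936}{7} \approx -133.71$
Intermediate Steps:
$h{\left(k \right)} = 2 + k$
$O{\left(A \right)} = 6 + 4 A$ ($O{\left(A \right)} = 4 A + 6 = 6 + 4 A$)
$S{\left(V,c \right)} = 6 + 5 c$ ($S{\left(V,c \right)} = c + \left(6 + 4 c\right) = 6 + 5 c$)
$Z{\left(Q,E \right)} = \frac{6 + E + 5 Q}{7 + Q}$ ($Z{\left(Q,E \right)} = \frac{E + \left(6 + 5 Q\right)}{Q + 7} = \frac{6 + E + 5 Q}{7 + Q}$)
$r = \frac{936}{7}$ ($r = \left(\frac{6 - 1 + 5 \cdot 0}{7 + 0} + \left(2 + 1\right)\right) 36 = \left(\frac{6 - 1 + 0}{7} + 3\right) 36 = \left(\frac{1}{7} \cdot 5 + 3\right) 36 = \left(\frac{5}{7} + 3\right) 36 = \frac{26}{7} \cdot 36 = \frac{936}{7} \approx 133.71$)
$- r = \left(-1\right) \frac{936}{7} = - \frac{936}{7}$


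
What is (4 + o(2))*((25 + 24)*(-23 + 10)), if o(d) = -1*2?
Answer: -1274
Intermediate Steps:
o(d) = -2
(4 + o(2))*((25 + 24)*(-23 + 10)) = (4 - 2)*((25 + 24)*(-23 + 10)) = 2*(49*(-13)) = 2*(-637) = -1274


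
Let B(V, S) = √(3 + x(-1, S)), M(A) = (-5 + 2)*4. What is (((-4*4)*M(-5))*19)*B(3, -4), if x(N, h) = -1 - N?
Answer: 3648*√3 ≈ 6318.5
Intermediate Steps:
M(A) = -12 (M(A) = -3*4 = -12)
B(V, S) = √3 (B(V, S) = √(3 + (-1 - 1*(-1))) = √(3 + (-1 + 1)) = √(3 + 0) = √3)
(((-4*4)*M(-5))*19)*B(3, -4) = ((-4*4*(-12))*19)*√3 = (-16*(-12)*19)*√3 = (192*19)*√3 = 3648*√3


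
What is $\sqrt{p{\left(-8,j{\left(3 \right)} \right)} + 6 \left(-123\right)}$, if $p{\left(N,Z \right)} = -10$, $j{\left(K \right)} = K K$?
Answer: $2 i \sqrt{187} \approx 27.35 i$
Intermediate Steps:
$j{\left(K \right)} = K^{2}$
$\sqrt{p{\left(-8,j{\left(3 \right)} \right)} + 6 \left(-123\right)} = \sqrt{-10 + 6 \left(-123\right)} = \sqrt{-10 - 738} = \sqrt{-748} = 2 i \sqrt{187}$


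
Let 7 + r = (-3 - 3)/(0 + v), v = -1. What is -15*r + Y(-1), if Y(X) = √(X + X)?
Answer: 15 + I*√2 ≈ 15.0 + 1.4142*I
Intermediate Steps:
Y(X) = √2*√X (Y(X) = √(2*X) = √2*√X)
r = -1 (r = -7 + (-3 - 3)/(0 - 1) = -7 - 6/(-1) = -7 - 6*(-1) = -7 + 6 = -1)
-15*r + Y(-1) = -15*(-1) + √2*√(-1) = 15 + √2*I = 15 + I*√2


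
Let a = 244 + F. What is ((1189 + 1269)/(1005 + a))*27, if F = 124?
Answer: 66366/1373 ≈ 48.336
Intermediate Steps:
a = 368 (a = 244 + 124 = 368)
((1189 + 1269)/(1005 + a))*27 = ((1189 + 1269)/(1005 + 368))*27 = (2458/1373)*27 = 66366/1373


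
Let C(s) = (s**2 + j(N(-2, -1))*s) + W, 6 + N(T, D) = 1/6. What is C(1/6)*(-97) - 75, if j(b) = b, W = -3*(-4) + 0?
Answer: -20653/18 ≈ -1147.4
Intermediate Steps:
N(T, D) = -35/6 (N(T, D) = -6 + 1/6 = -35/6)
W = 12 (W = 12 + 0 = 12)
C(s) = 12 + s**2 - 35*s/6 (C(s) = (s**2 - 35*s/6) + 12 = 12 + s**2 - 35*s/6)
C(1/6)*(-97) - 75 = (12 + (1/6)**2 - 35/6/6)*(-97) - 75 = (12 + (1/6)**2 - 35/6*1/6)*(-97) - 75 = (12 + 1/36 - 35/36)*(-97) - 75 = (199/18)*(-97) - 75 = -19303/18 - 75 = -20653/18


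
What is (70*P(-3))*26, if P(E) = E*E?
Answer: 16380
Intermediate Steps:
P(E) = E**2
(70*P(-3))*26 = (70*(-3)**2)*26 = (70*9)*26 = 630*26 = 16380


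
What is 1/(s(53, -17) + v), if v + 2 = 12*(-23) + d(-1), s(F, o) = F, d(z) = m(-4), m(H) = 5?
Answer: -1/220 ≈ -0.0045455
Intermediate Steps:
d(z) = 5
v = -273 (v = -2 + (12*(-23) + 5) = -2 + (-276 + 5) = -2 - 271 = -273)
1/(s(53, -17) + v) = 1/(53 - 273) = 1/(-220) = -1/220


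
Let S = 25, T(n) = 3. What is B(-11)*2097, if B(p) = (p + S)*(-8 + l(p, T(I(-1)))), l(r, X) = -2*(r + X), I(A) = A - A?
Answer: 234864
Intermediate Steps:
I(A) = 0
l(r, X) = -2*X - 2*r (l(r, X) = -2*(X + r) = -2*X - 2*r)
B(p) = (-14 - 2*p)*(25 + p) (B(p) = (p + 25)*(-8 + (-2*3 - 2*p)) = (25 + p)*(-8 + (-6 - 2*p)) = (25 + p)*(-14 - 2*p) = (-14 - 2*p)*(25 + p))
B(-11)*2097 = (-350 - 64*(-11) - 2*(-11)²)*2097 = (-350 + 704 - 2*121)*2097 = (-350 + 704 - 242)*2097 = 112*2097 = 234864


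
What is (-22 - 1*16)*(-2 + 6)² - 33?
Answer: -641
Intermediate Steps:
(-22 - 1*16)*(-2 + 6)² - 33 = (-22 - 16)*4² - 33 = -38*16 - 33 = -608 - 33 = -641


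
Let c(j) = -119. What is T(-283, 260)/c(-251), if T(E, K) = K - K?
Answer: 0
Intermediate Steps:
T(E, K) = 0
T(-283, 260)/c(-251) = 0/(-119) = 0*(-1/119) = 0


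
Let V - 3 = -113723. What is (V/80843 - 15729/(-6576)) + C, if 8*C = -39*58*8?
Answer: -400669584663/177207856 ≈ -2261.0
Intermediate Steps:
V = -113720 (V = 3 - 113723 = -113720)
C = -2262 (C = (-39*58*8)/8 = (-2262*8)/8 = (⅛)*(-18096) = -2262)
(V/80843 - 15729/(-6576)) + C = (-113720/80843 - 15729/(-6576)) - 2262 = (-113720*1/80843 - 15729*(-1/6576)) - 2262 = (-113720/80843 + 5243/2192) - 2262 = 174585609/177207856 - 2262 = -400669584663/177207856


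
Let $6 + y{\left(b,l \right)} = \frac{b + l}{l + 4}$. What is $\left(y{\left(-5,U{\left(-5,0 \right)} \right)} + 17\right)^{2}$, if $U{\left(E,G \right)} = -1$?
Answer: $81$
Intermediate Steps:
$y{\left(b,l \right)} = -6 + \frac{b + l}{4 + l}$ ($y{\left(b,l \right)} = -6 + \frac{b + l}{l + 4} = -6 + \frac{b + l}{4 + l}$)
$\left(y{\left(-5,U{\left(-5,0 \right)} \right)} + 17\right)^{2} = \left(\frac{-24 - 5 - -5}{4 - 1} + 17\right)^{2} = \left(\frac{-24 - 5 + 5}{3} + 17\right)^{2} = \left(\frac{1}{3} \left(-24\right) + 17\right)^{2} = \left(-8 + 17\right)^{2} = 9^{2} = 81$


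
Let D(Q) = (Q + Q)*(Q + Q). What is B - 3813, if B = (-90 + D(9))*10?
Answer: -1473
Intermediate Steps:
D(Q) = 4*Q² (D(Q) = (2*Q)*(2*Q) = 4*Q²)
B = 2340 (B = (-90 + 4*9²)*10 = (-90 + 4*81)*10 = (-90 + 324)*10 = 234*10 = 2340)
B - 3813 = 2340 - 3813 = -1473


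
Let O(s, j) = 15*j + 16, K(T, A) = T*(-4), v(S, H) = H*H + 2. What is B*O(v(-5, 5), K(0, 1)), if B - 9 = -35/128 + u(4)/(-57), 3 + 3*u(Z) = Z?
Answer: 190879/1368 ≈ 139.53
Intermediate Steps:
u(Z) = -1 + Z/3
v(S, H) = 2 + H² (v(S, H) = H² + 2 = 2 + H²)
K(T, A) = -4*T
O(s, j) = 16 + 15*j
B = 190879/21888 (B = 9 + (-35/128 + (-1 + (⅓)*4)/(-57)) = 9 + (-35*1/128 + (-1 + 4/3)*(-1/57)) = 9 + (-35/128 + (⅓)*(-1/57)) = 9 + (-35/128 - 1/171) = 9 - 6113/21888 = 190879/21888 ≈ 8.7207)
B*O(v(-5, 5), K(0, 1)) = 190879*(16 + 15*(-4*0))/21888 = 190879*(16 + 15*0)/21888 = 190879*(16 + 0)/21888 = (190879/21888)*16 = 190879/1368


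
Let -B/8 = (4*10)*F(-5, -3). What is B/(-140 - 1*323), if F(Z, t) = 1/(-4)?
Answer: -80/463 ≈ -0.17279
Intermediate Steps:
F(Z, t) = -1/4
B = 80 (B = -8*4*10*(-1)/4 = -320*(-1)/4 = -8*(-10) = 80)
B/(-140 - 1*323) = 80/(-140 - 1*323) = 80/(-140 - 323) = 80/(-463) = 80*(-1/463) = -80/463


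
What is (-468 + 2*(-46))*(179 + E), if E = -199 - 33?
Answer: 29680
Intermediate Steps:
E = -232
(-468 + 2*(-46))*(179 + E) = (-468 + 2*(-46))*(179 - 232) = (-468 - 92)*(-53) = -560*(-53) = 29680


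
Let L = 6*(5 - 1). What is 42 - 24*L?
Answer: -534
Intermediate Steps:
L = 24 (L = 6*4 = 24)
42 - 24*L = 42 - 24*24 = 42 - 576 = -534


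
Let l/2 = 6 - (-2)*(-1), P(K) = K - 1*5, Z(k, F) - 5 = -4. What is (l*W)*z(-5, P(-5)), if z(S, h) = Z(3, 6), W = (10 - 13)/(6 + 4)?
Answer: -12/5 ≈ -2.4000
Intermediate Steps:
Z(k, F) = 1 (Z(k, F) = 5 - 4 = 1)
P(K) = -5 + K (P(K) = K - 5 = -5 + K)
W = -3/10 ≈ -0.30000
z(S, h) = 1
l = 8 (l = 2*(6 - (-2)*(-1)) = 2*(6 - 1*2) = 2*(6 - 2) = 2*4 = 8)
(l*W)*z(-5, P(-5)) = (8*(-3/10))*1 = -12/5*1 = -12/5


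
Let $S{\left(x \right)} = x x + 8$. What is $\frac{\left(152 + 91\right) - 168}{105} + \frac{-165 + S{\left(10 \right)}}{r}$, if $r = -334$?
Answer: $\frac{2069}{2338} \approx 0.88494$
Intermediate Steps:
$S{\left(x \right)} = 8 + x^{2}$ ($S{\left(x \right)} = x^{2} + 8 = 8 + x^{2}$)
$\frac{\left(152 + 91\right) - 168}{105} + \frac{-165 + S{\left(10 \right)}}{r} = \frac{\left(152 + 91\right) - 168}{105} + \frac{-165 + \left(8 + 10^{2}\right)}{-334} = \left(243 - 168\right) \frac{1}{105} + \left(-165 + \left(8 + 100\right)\right) \left(- \frac{1}{334}\right) = 75 \cdot \frac{1}{105} + \left(-165 + 108\right) \left(- \frac{1}{334}\right) = \frac{5}{7} - - \frac{57}{334} = \frac{5}{7} + \frac{57}{334} = \frac{2069}{2338}$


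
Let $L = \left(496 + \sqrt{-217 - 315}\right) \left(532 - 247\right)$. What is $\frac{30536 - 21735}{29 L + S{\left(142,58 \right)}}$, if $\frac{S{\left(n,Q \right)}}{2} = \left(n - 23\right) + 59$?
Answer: $\frac{9020576149}{4211167070329} - \frac{72740265 i \sqrt{133}}{8422334140658} \approx 0.0021421 - 9.9602 \cdot 10^{-5} i$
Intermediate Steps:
$L = 141360 + 570 i \sqrt{133}$ ($L = \left(496 + \sqrt{-532}\right) 285 = \left(496 + 2 i \sqrt{133}\right) 285 = 141360 + 570 i \sqrt{133} \approx 1.4136 \cdot 10^{5} + 6573.6 i$)
$S{\left(n,Q \right)} = 72 + 2 n$ ($S{\left(n,Q \right)} = 2 \left(\left(n - 23\right) + 59\right) = 2 \left(\left(-23 + n\right) + 59\right) = 2 \left(36 + n\right) = 72 + 2 n$)
$\frac{30536 - 21735}{29 L + S{\left(142,58 \right)}} = \frac{30536 - 21735}{29 \left(141360 + 570 i \sqrt{133}\right) + \left(72 + 2 \cdot 142\right)} = \frac{8801}{\left(4099440 + 16530 i \sqrt{133}\right) + \left(72 + 284\right)} = \frac{8801}{\left(4099440 + 16530 i \sqrt{133}\right) + 356} = \frac{8801}{4099796 + 16530 i \sqrt{133}}$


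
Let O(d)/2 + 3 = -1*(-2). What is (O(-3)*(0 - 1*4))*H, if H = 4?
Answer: 32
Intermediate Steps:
O(d) = -2 (O(d) = -6 + 2*(-1*(-2)) = -6 + 2*2 = -6 + 4 = -2)
(O(-3)*(0 - 1*4))*H = -2*(0 - 1*4)*4 = -2*(0 - 4)*4 = -2*(-4)*4 = 8*4 = 32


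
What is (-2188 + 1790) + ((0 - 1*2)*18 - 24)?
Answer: -458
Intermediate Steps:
(-2188 + 1790) + ((0 - 1*2)*18 - 24) = -398 + ((0 - 2)*18 - 24) = -398 + (-2*18 - 24) = -398 + (-36 - 24) = -398 - 60 = -458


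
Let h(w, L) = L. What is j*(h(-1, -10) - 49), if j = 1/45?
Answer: -59/45 ≈ -1.3111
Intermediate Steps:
j = 1/45 ≈ 0.022222
j*(h(-1, -10) - 49) = (-10 - 49)/45 = (1/45)*(-59) = -59/45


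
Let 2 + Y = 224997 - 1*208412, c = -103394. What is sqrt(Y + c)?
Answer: I*sqrt(86811) ≈ 294.64*I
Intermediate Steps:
Y = 16583 (Y = -2 + (224997 - 1*208412) = -2 + (224997 - 208412) = -2 + 16585 = 16583)
sqrt(Y + c) = sqrt(16583 - 103394) = sqrt(-86811) = I*sqrt(86811)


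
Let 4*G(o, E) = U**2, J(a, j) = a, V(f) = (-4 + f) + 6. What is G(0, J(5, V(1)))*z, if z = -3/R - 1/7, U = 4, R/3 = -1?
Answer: 24/7 ≈ 3.4286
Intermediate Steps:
R = -3 (R = 3*(-1) = -3)
V(f) = 2 + f
G(o, E) = 4 (G(o, E) = (1/4)*4**2 = (1/4)*16 = 4)
z = 6/7 (z = -3/(-3) - 1/7 = -3*(-1/3) - 1*1/7 = 1 - 1/7 = 6/7 ≈ 0.85714)
G(0, J(5, V(1)))*z = 4*(6/7) = 24/7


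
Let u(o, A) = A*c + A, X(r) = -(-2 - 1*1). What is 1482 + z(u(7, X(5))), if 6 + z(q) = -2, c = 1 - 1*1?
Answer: 1474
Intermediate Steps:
c = 0 (c = 1 - 1 = 0)
X(r) = 3 (X(r) = -(-2 - 1) = -1*(-3) = 3)
u(o, A) = A (u(o, A) = A*0 + A = 0 + A = A)
z(q) = -8 (z(q) = -6 - 2 = -8)
1482 + z(u(7, X(5))) = 1482 - 8 = 1474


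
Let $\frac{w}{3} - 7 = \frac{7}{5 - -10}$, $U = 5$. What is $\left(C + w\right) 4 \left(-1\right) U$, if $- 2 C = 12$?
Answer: $-328$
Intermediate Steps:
$C = -6$ ($C = \left(- \frac{1}{2}\right) 12 = -6$)
$w = \frac{112}{5}$ ($w = 21 + 3 \frac{7}{5 - -10} = 21 + 3 \frac{7}{5 + 10} = 21 + 3 \cdot \frac{7}{15} = 21 + \frac{7}{5} = \frac{112}{5} \approx 22.4$)
$\left(C + w\right) 4 \left(-1\right) U = \left(-6 + \frac{112}{5}\right) 4 \left(-1\right) 5 = \frac{82 \left(\left(-4\right) 5\right)}{5} = \frac{82}{5} \left(-20\right) = -328$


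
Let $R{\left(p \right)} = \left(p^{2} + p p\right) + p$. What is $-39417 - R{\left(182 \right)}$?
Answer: $-105847$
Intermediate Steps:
$R{\left(p \right)} = p + 2 p^{2}$ ($R{\left(p \right)} = \left(p^{2} + p^{2}\right) + p = 2 p^{2} + p = p + 2 p^{2}$)
$-39417 - R{\left(182 \right)} = -39417 - 182 \left(1 + 2 \cdot 182\right) = -39417 - 182 \left(1 + 364\right) = -39417 - 182 \cdot 365 = -39417 - 66430 = -105847$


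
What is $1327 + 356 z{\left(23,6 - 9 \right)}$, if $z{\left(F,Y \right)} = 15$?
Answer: $6667$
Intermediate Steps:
$1327 + 356 z{\left(23,6 - 9 \right)} = 1327 + 356 \cdot 15 = 1327 + 5340 = 6667$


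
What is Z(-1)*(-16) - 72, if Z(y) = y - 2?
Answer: -24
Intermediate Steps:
Z(y) = -2 + y
Z(-1)*(-16) - 72 = (-2 - 1)*(-16) - 72 = -3*(-16) - 72 = 48 - 72 = -24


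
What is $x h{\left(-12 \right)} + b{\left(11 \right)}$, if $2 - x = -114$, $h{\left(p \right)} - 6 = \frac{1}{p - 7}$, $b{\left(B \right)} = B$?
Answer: $\frac{13317}{19} \approx 700.89$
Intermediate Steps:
$h{\left(p \right)} = 6 + \frac{1}{-7 + p}$ ($h{\left(p \right)} = 6 + \frac{1}{p - 7} = 6 + \frac{1}{-7 + p}$)
$x = 116$ ($x = 2 - -114 = 2 + 114 = 116$)
$x h{\left(-12 \right)} + b{\left(11 \right)} = 116 \frac{-41 + 6 \left(-12\right)}{-7 - 12} + 11 = 116 \frac{-41 - 72}{-19} + 11 = 116 \left(\left(- \frac{1}{19}\right) \left(-113\right)\right) + 11 = 116 \cdot \frac{113}{19} + 11 = \frac{13108}{19} + 11 = \frac{13317}{19}$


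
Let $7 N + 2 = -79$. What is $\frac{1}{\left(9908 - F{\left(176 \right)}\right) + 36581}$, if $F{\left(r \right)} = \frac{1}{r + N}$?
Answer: $\frac{1151}{53508832} \approx 2.151 \cdot 10^{-5}$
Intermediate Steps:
$N = - \frac{81}{7}$ ($N = - \frac{2}{7} + \frac{1}{7} \left(-79\right) = - \frac{2}{7} - \frac{79}{7} = - \frac{81}{7} \approx -11.571$)
$F{\left(r \right)} = \frac{1}{- \frac{81}{7} + r}$ ($F{\left(r \right)} = \frac{1}{r - \frac{81}{7}} = \frac{1}{- \frac{81}{7} + r}$)
$\frac{1}{\left(9908 - F{\left(176 \right)}\right) + 36581} = \frac{1}{\left(9908 - \frac{7}{-81 + 7 \cdot 176}\right) + 36581} = \frac{1}{\left(9908 - \frac{7}{-81 + 1232}\right) + 36581} = \frac{1}{\left(9908 - \frac{7}{1151}\right) + 36581} = \frac{1}{\frac{11404101}{1151} + 36581} = \frac{1}{\frac{53508832}{1151}} = \frac{1151}{53508832}$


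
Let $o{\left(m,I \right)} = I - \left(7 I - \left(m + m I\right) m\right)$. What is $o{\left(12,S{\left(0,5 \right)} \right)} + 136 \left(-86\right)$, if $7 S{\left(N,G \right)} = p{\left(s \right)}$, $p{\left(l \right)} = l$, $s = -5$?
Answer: $- \frac{81554}{7} \approx -11651.0$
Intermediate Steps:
$S{\left(N,G \right)} = - \frac{5}{7}$ ($S{\left(N,G \right)} = \frac{1}{7} \left(-5\right) = - \frac{5}{7}$)
$o{\left(m,I \right)} = - 6 I + m \left(m + I m\right)$ ($o{\left(m,I \right)} = I - \left(7 I - \left(m + I m\right) m\right) = I - \left(7 I - m \left(m + I m\right)\right) = - 6 I + m \left(m + I m\right)$)
$o{\left(12,S{\left(0,5 \right)} \right)} + 136 \left(-86\right) = \left(12^{2} - - \frac{30}{7} - \frac{5 \cdot 12^{2}}{7}\right) + 136 \left(-86\right) = \left(144 + \frac{30}{7} - \frac{720}{7}\right) - 11696 = \frac{318}{7} - 11696 = - \frac{81554}{7}$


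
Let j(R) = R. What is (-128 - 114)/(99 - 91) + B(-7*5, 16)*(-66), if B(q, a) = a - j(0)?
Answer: -4345/4 ≈ -1086.3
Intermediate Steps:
B(q, a) = a (B(q, a) = a - 1*0 = a + 0 = a)
(-128 - 114)/(99 - 91) + B(-7*5, 16)*(-66) = (-128 - 114)/(99 - 91) + 16*(-66) = -242/8 - 1056 = -242*⅛ - 1056 = -121/4 - 1056 = -4345/4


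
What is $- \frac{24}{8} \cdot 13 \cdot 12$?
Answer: $-468$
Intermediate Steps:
$- \frac{24}{8} \cdot 13 \cdot 12 = \left(-24\right) \frac{1}{8} \cdot 13 \cdot 12 = \left(-3\right) 13 \cdot 12 = \left(-39\right) 12 = -468$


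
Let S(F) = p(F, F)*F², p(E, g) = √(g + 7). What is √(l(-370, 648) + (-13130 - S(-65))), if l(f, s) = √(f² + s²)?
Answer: √(-13130 + 2*√139201 - 4225*I*√58) ≈ 105.1 - 153.07*I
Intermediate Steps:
p(E, g) = √(7 + g)
S(F) = F²*√(7 + F) (S(F) = √(7 + F)*F² = F²*√(7 + F))
√(l(-370, 648) + (-13130 - S(-65))) = √(√((-370)² + 648²) + (-13130 - (-65)²*√(7 - 65))) = √(√(136900 + 419904) + (-13130 - 4225*√(-58))) = √(√556804 + (-13130 - 4225*I*√58)) = √(2*√139201 + (-13130 - 4225*I*√58)) = √(-13130 + 2*√139201 - 4225*I*√58)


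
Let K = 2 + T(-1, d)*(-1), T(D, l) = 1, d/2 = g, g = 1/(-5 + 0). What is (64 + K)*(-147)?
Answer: -9555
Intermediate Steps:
g = -⅕ (g = 1/(-5) = -⅕ ≈ -0.20000)
d = -⅖ (d = 2*(-⅕) = -⅖ ≈ -0.40000)
K = 1 (K = 2 + 1*(-1) = 2 - 1 = 1)
(64 + K)*(-147) = (64 + 1)*(-147) = 65*(-147) = -9555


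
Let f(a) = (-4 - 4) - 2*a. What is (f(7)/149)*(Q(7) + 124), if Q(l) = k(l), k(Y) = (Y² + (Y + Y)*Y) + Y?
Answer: -6116/149 ≈ -41.047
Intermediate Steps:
f(a) = -8 - 2*a
k(Y) = Y + 3*Y² (k(Y) = (Y² + (2*Y)*Y) + Y = (Y² + 2*Y²) + Y = 3*Y² + Y = Y + 3*Y²)
Q(l) = l*(1 + 3*l)
(f(7)/149)*(Q(7) + 124) = ((-8 - 2*7)/149)*(7*(1 + 3*7) + 124) = ((-8 - 14)*(1/149))*(7*(1 + 21) + 124) = (-22*1/149)*(7*22 + 124) = -22*(154 + 124)/149 = -22/149*278 = -6116/149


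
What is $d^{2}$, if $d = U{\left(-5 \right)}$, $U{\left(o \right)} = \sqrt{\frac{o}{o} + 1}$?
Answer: $2$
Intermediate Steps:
$U{\left(o \right)} = \sqrt{2}$ ($U{\left(o \right)} = \sqrt{1 + 1} = \sqrt{2}$)
$d = \sqrt{2} \approx 1.4142$
$d^{2} = \left(\sqrt{2}\right)^{2} = 2$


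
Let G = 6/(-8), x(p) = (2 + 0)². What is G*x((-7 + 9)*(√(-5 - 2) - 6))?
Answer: -3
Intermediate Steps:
x(p) = 4 (x(p) = 2² = 4)
G = -¾ (G = 6*(-⅛) = -¾ ≈ -0.75000)
G*x((-7 + 9)*(√(-5 - 2) - 6)) = -¾*4 = -3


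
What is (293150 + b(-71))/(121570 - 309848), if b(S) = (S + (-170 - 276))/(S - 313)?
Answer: -112570117/72298752 ≈ -1.5570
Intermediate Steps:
b(S) = (-446 + S)/(-313 + S) (b(S) = (S - 446)/(-313 + S) = (-446 + S)/(-313 + S))
(293150 + b(-71))/(121570 - 309848) = (293150 + (-446 - 71)/(-313 - 71))/(121570 - 309848) = (293150 - 517/(-384))/(-188278) = (293150 - 1/384*(-517))*(-1/188278) = (293150 + 517/384)*(-1/188278) = (112570117/384)*(-1/188278) = -112570117/72298752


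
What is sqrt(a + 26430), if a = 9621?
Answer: sqrt(36051) ≈ 189.87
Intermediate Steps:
sqrt(a + 26430) = sqrt(9621 + 26430) = sqrt(36051)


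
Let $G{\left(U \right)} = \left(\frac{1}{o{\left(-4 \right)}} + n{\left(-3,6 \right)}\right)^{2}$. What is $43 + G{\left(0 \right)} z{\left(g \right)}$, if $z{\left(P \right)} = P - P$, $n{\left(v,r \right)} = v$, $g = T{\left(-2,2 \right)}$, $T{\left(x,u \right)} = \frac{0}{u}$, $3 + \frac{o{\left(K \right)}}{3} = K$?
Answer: $43$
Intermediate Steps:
$o{\left(K \right)} = -9 + 3 K$
$T{\left(x,u \right)} = 0$
$g = 0$
$z{\left(P \right)} = 0$
$G{\left(U \right)} = \frac{4096}{441}$ ($G{\left(U \right)} = \left(\frac{1}{-9 + 3 \left(-4\right)} - 3\right)^{2} = \left(\frac{1}{-9 - 12} - 3\right)^{2} = \left(\frac{1}{-21} - 3\right)^{2} = \left(- \frac{1}{21} - 3\right)^{2} = \left(- \frac{64}{21}\right)^{2} = \frac{4096}{441}$)
$43 + G{\left(0 \right)} z{\left(g \right)} = 43 + \frac{4096}{441} \cdot 0 = 43 + 0 = 43$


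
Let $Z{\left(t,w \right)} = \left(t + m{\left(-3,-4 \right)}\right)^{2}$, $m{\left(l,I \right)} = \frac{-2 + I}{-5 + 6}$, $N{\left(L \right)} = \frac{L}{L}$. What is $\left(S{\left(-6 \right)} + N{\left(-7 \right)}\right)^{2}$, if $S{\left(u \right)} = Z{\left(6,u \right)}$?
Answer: $1$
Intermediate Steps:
$N{\left(L \right)} = 1$
$m{\left(l,I \right)} = -2 + I$ ($m{\left(l,I \right)} = \frac{-2 + I}{1} = \left(-2 + I\right) 1 = -2 + I$)
$Z{\left(t,w \right)} = \left(-6 + t\right)^{2}$ ($Z{\left(t,w \right)} = \left(t - 6\right)^{2} = \left(-6 + t\right)^{2}$)
$S{\left(u \right)} = 0$ ($S{\left(u \right)} = \left(-6 + 6\right)^{2} = 0^{2} = 0$)
$\left(S{\left(-6 \right)} + N{\left(-7 \right)}\right)^{2} = \left(0 + 1\right)^{2} = 1^{2} = 1$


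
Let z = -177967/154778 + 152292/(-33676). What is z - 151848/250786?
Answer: -27722576766227/4416124502998 ≈ -6.2776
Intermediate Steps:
z = -7391166967/1303075982 (z = -177967*1/154778 + 152292*(-1/33676) = -177967/154778 - 38073/8419 = -7391166967/1303075982 ≈ -5.6721)
z - 151848/250786 = -7391166967/1303075982 - 151848/250786 = -7391166967/1303075982 - 1*2052/3389 = -7391166967/1303075982 - 2052/3389 = -27722576766227/4416124502998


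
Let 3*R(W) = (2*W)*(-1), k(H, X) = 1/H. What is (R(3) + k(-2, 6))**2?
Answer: 25/4 ≈ 6.2500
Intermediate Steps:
R(W) = -2*W/3 (R(W) = ((2*W)*(-1))/3 = (-2*W)/3 = -2*W/3)
(R(3) + k(-2, 6))**2 = (-2/3*3 + 1/(-2))**2 = (-2 - 1/2)**2 = (-5/2)**2 = 25/4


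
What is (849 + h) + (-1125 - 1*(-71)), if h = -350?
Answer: -555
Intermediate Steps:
(849 + h) + (-1125 - 1*(-71)) = (849 - 350) + (-1125 - 1*(-71)) = 499 + (-1125 + 71) = 499 - 1054 = -555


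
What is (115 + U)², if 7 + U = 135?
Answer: 59049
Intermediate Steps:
U = 128 (U = -7 + 135 = 128)
(115 + U)² = (115 + 128)² = 243² = 59049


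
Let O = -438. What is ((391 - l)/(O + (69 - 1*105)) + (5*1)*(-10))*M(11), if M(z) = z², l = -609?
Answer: -1494350/237 ≈ -6305.3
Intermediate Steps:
((391 - l)/(O + (69 - 1*105)) + (5*1)*(-10))*M(11) = ((391 - 1*(-609))/(-438 + (69 - 1*105)) + (5*1)*(-10))*11² = ((391 + 609)/(-438 + (69 - 105)) + 5*(-10))*121 = (1000/(-438 - 36) - 50)*121 = (1000/(-474) - 50)*121 = (1000*(-1/474) - 50)*121 = (-500/237 - 50)*121 = -12350/237*121 = -1494350/237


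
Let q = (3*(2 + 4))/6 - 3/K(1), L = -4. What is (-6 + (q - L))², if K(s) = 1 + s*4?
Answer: 4/25 ≈ 0.16000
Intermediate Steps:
K(s) = 1 + 4*s
q = 12/5 (q = (3*(2 + 4))/6 - 3/(1 + 4*1) = (3*6)*(⅙) - 3/(1 + 4) = 18*(⅙) - 3/5 = 3 - 3*⅕ = 3 - ⅗ = 12/5 ≈ 2.4000)
(-6 + (q - L))² = (-6 + (12/5 - 1*(-4)))² = (-6 + (12/5 + 4))² = (-6 + 32/5)² = (⅖)² = 4/25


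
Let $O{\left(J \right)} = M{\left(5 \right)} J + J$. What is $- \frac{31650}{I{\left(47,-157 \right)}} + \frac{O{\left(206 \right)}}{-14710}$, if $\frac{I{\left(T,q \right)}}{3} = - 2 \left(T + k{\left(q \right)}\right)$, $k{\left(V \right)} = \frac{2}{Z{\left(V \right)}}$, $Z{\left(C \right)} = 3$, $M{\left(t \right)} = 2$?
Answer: $\frac{116348688}{1051765} \approx 110.62$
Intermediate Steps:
$k{\left(V \right)} = \frac{2}{3}$
$O{\left(J \right)} = 3 J$ ($O{\left(J \right)} = 2 J + J = 3 J$)
$I{\left(T,q \right)} = -4 - 6 T$ ($I{\left(T,q \right)} = 3 \left(- 2 \left(T + \frac{2}{3}\right)\right) = 3 \left(- 2 \left(\frac{2}{3} + T\right)\right) = 3 \left(- \frac{4}{3} - 2 T\right) = -4 - 6 T$)
$- \frac{31650}{I{\left(47,-157 \right)}} + \frac{O{\left(206 \right)}}{-14710} = - \frac{31650}{-4 - 282} + \frac{3 \cdot 206}{-14710} = - \frac{31650}{-4 - 282} + 618 \left(- \frac{1}{14710}\right) = - \frac{31650}{-286} - \frac{309}{7355} = \left(-31650\right) \left(- \frac{1}{286}\right) - \frac{309}{7355} = \frac{15825}{143} - \frac{309}{7355} = \frac{116348688}{1051765}$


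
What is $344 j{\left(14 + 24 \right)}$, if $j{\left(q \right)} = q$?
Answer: $13072$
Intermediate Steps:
$344 j{\left(14 + 24 \right)} = 344 \left(14 + 24\right) = 344 \cdot 38 = 13072$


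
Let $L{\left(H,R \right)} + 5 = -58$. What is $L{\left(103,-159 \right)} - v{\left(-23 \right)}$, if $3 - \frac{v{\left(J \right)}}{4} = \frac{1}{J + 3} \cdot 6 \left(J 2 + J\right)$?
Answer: $\frac{39}{5} \approx 7.8$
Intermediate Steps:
$L{\left(H,R \right)} = -63$ ($L{\left(H,R \right)} = -5 - 58 = -63$)
$v{\left(J \right)} = 12 - \frac{72 J}{3 + J}$ ($v{\left(J \right)} = 12 - 4 \frac{1}{J + 3} \cdot 6 \left(J 2 + J\right) = 12 - 4 \frac{1}{3 + J} 6 \left(2 J + J\right) = 12 - 4 \frac{6}{3 + J} 3 J = 12 - 4 \frac{18 J}{3 + J} = 12 - \frac{72 J}{3 + J}$)
$L{\left(103,-159 \right)} - v{\left(-23 \right)} = -63 - \frac{12 \left(3 - -115\right)}{3 - 23} = -63 - \frac{12 \left(3 + 115\right)}{-20} = -63 - 12 \left(- \frac{1}{20}\right) 118 = -63 - - \frac{354}{5} = -63 + \frac{354}{5} = \frac{39}{5}$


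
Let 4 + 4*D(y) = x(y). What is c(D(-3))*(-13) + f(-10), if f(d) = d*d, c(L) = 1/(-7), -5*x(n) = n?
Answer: 713/7 ≈ 101.86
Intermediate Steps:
x(n) = -n/5
D(y) = -1 - y/20 (D(y) = -1 + (-y/5)/4 = -1 - y/20)
c(L) = -1/7
f(d) = d**2
c(D(-3))*(-13) + f(-10) = -1/7*(-13) + (-10)**2 = 13/7 + 100 = 713/7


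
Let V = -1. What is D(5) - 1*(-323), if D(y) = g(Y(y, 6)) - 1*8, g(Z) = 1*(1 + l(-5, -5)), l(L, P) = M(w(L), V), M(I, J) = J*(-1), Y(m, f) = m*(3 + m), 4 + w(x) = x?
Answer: 317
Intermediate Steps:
w(x) = -4 + x
M(I, J) = -J
l(L, P) = 1 (l(L, P) = -1*(-1) = 1)
g(Z) = 2 (g(Z) = 1*(1 + 1) = 1*2 = 2)
D(y) = -6 (D(y) = 2 - 1*8 = 2 - 8 = -6)
D(5) - 1*(-323) = -6 - 1*(-323) = -6 + 323 = 317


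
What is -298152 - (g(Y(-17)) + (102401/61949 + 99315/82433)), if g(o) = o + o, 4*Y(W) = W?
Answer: -3045053376135315/10213283834 ≈ -2.9815e+5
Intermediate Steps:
Y(W) = W/4
g(o) = 2*o
-298152 - (g(Y(-17)) + (102401/61949 + 99315/82433)) = -298152 - (2*((1/4)*(-17)) + (102401/61949 + 99315/82433)) = -298152 - (2*(-17/4) + (102401*(1/61949) + 99315*(1/82433))) = -298152 - (-17/2 + (102401/61949 + 99315/82433)) = -298152 - (-17/2 + 14593686568/5106641917) = -298152 - 1*(-57625539453/10213283834) = -298152 + 57625539453/10213283834 = -3045053376135315/10213283834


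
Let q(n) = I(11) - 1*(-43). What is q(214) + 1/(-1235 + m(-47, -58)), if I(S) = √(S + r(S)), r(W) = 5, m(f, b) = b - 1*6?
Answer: 61052/1299 ≈ 46.999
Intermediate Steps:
m(f, b) = -6 + b (m(f, b) = b - 6 = -6 + b)
I(S) = √(5 + S) (I(S) = √(S + 5) = √(5 + S))
q(n) = 47 (q(n) = √(5 + 11) - 1*(-43) = √16 + 43 = 4 + 43 = 47)
q(214) + 1/(-1235 + m(-47, -58)) = 47 + 1/(-1235 + (-6 - 58)) = 47 + 1/(-1235 - 64) = 47 + 1/(-1299) = 47 - 1/1299 = 61052/1299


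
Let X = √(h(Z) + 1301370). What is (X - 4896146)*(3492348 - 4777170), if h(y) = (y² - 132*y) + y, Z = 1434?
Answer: 6290676096012 - 15417864*√22013 ≈ 6.2884e+12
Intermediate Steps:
h(y) = y² - 131*y
X = 12*√22013 (X = √(1434*(-131 + 1434) + 1301370) = √(1434*1303 + 1301370) = √(1868502 + 1301370) = √3169872 = 12*√22013 ≈ 1780.4)
(X - 4896146)*(3492348 - 4777170) = (12*√22013 - 4896146)*(3492348 - 4777170) = (-4896146 + 12*√22013)*(-1284822) = 6290676096012 - 15417864*√22013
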